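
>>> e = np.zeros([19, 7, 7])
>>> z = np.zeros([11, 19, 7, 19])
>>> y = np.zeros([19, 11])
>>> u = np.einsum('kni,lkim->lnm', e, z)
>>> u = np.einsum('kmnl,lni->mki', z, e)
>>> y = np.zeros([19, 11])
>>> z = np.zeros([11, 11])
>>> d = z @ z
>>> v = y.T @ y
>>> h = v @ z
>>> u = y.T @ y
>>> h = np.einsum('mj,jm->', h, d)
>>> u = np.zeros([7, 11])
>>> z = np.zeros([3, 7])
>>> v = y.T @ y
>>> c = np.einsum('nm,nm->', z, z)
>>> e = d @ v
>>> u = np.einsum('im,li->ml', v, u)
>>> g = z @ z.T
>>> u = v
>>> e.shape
(11, 11)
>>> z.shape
(3, 7)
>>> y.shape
(19, 11)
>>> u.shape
(11, 11)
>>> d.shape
(11, 11)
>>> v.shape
(11, 11)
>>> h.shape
()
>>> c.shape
()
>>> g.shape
(3, 3)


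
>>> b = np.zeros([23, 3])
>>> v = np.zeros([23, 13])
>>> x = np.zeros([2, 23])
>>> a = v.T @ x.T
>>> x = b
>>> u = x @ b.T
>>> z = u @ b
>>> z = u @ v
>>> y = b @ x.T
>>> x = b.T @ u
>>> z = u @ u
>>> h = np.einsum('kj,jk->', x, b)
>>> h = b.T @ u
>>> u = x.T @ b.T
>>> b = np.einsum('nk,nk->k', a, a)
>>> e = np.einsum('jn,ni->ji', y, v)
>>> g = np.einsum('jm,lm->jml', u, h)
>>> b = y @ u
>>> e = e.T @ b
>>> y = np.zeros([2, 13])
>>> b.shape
(23, 23)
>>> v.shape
(23, 13)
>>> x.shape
(3, 23)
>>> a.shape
(13, 2)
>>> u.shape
(23, 23)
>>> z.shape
(23, 23)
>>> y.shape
(2, 13)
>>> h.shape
(3, 23)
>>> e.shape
(13, 23)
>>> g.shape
(23, 23, 3)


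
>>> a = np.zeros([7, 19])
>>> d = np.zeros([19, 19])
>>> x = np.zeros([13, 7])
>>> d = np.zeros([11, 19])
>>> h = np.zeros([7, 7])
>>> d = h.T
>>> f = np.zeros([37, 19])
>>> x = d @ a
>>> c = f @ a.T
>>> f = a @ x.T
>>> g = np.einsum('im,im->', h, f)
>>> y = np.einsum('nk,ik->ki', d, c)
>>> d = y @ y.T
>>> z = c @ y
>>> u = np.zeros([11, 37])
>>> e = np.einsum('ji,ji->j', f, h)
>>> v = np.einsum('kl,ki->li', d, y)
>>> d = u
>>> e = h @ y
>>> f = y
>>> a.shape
(7, 19)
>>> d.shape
(11, 37)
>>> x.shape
(7, 19)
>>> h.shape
(7, 7)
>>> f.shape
(7, 37)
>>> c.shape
(37, 7)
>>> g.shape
()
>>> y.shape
(7, 37)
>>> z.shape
(37, 37)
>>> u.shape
(11, 37)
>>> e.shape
(7, 37)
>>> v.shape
(7, 37)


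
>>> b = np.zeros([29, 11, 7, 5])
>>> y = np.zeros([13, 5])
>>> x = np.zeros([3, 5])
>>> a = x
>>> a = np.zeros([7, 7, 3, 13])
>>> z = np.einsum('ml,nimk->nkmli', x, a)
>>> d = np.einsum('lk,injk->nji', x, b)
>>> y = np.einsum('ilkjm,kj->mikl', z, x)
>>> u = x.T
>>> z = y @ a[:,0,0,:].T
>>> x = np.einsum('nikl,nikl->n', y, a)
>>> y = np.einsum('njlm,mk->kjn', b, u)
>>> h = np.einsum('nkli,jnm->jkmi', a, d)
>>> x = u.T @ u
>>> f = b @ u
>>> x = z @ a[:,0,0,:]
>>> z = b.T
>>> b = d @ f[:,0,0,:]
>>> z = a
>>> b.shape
(11, 7, 3)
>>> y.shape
(3, 11, 29)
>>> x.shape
(7, 7, 3, 13)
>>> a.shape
(7, 7, 3, 13)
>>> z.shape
(7, 7, 3, 13)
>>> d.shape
(11, 7, 29)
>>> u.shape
(5, 3)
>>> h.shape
(11, 7, 29, 13)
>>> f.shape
(29, 11, 7, 3)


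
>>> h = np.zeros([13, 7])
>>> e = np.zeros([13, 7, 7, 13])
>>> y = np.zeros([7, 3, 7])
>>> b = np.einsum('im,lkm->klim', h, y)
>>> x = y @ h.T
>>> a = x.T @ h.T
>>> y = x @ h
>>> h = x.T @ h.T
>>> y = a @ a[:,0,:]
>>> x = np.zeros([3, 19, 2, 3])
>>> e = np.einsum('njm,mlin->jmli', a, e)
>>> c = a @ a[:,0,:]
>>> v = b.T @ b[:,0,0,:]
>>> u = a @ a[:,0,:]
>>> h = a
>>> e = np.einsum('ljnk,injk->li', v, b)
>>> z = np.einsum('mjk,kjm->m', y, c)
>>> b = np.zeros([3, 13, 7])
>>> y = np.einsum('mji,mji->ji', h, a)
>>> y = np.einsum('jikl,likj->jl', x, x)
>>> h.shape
(13, 3, 13)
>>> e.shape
(7, 3)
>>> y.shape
(3, 3)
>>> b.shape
(3, 13, 7)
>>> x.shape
(3, 19, 2, 3)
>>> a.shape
(13, 3, 13)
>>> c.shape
(13, 3, 13)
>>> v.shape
(7, 13, 7, 7)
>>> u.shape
(13, 3, 13)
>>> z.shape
(13,)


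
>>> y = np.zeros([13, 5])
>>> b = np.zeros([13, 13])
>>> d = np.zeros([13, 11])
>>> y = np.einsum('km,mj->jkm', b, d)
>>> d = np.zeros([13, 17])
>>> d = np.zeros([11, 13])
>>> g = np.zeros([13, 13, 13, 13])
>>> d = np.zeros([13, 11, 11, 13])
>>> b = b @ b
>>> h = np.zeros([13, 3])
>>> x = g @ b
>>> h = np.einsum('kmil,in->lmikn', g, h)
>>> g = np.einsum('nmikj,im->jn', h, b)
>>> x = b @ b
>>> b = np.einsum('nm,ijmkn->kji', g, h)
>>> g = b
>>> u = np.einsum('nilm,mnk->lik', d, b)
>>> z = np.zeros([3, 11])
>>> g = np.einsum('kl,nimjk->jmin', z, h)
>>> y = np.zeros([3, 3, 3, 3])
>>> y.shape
(3, 3, 3, 3)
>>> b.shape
(13, 13, 13)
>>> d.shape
(13, 11, 11, 13)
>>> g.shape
(13, 13, 13, 13)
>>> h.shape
(13, 13, 13, 13, 3)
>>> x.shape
(13, 13)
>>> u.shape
(11, 11, 13)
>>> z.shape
(3, 11)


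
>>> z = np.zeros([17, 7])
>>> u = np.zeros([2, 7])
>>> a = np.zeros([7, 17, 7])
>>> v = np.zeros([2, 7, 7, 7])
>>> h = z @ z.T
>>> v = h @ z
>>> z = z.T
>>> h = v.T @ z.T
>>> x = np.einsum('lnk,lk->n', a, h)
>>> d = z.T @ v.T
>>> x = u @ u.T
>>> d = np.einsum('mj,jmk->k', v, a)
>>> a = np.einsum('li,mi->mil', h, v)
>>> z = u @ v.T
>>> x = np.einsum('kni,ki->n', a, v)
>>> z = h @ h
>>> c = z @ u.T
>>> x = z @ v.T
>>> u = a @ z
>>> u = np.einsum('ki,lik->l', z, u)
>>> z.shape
(7, 7)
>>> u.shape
(17,)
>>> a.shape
(17, 7, 7)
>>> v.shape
(17, 7)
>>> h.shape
(7, 7)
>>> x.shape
(7, 17)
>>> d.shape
(7,)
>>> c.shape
(7, 2)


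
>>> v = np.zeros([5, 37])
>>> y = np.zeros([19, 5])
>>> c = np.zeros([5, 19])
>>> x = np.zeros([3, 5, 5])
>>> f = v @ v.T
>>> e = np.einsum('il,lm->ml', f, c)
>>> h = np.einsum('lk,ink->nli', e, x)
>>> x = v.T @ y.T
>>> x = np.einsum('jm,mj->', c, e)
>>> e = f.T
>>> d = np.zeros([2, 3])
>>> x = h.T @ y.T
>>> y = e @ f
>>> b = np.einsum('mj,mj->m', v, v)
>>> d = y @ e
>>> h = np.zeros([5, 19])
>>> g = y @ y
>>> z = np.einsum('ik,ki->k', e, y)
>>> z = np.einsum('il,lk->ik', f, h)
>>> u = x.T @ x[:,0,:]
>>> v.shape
(5, 37)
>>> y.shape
(5, 5)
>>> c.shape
(5, 19)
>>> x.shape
(3, 19, 19)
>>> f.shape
(5, 5)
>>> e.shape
(5, 5)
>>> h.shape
(5, 19)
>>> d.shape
(5, 5)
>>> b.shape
(5,)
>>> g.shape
(5, 5)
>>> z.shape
(5, 19)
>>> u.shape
(19, 19, 19)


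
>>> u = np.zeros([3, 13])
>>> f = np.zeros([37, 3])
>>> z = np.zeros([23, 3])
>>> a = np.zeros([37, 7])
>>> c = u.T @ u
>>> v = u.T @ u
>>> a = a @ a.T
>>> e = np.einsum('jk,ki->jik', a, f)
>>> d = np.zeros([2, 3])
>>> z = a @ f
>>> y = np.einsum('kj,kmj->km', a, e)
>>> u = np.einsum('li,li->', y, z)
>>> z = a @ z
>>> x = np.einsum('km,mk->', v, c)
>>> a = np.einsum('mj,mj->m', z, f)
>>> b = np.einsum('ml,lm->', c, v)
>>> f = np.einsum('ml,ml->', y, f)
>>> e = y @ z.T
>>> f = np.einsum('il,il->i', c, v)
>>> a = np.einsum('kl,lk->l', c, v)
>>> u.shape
()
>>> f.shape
(13,)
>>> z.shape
(37, 3)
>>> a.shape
(13,)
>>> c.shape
(13, 13)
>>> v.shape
(13, 13)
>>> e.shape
(37, 37)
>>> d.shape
(2, 3)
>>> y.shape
(37, 3)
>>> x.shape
()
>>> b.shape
()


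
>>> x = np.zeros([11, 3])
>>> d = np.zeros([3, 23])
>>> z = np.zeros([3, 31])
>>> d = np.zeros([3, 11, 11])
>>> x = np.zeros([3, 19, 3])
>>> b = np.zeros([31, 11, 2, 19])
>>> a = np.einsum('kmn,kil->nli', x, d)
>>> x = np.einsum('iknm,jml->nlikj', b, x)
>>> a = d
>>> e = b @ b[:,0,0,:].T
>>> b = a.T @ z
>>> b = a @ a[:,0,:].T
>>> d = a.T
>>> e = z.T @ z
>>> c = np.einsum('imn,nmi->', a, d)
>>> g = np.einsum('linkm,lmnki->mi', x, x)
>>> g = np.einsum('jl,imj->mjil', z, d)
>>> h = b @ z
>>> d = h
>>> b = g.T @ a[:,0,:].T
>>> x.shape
(2, 3, 31, 11, 3)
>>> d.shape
(3, 11, 31)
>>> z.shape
(3, 31)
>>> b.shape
(31, 11, 3, 3)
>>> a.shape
(3, 11, 11)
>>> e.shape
(31, 31)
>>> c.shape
()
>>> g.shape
(11, 3, 11, 31)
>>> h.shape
(3, 11, 31)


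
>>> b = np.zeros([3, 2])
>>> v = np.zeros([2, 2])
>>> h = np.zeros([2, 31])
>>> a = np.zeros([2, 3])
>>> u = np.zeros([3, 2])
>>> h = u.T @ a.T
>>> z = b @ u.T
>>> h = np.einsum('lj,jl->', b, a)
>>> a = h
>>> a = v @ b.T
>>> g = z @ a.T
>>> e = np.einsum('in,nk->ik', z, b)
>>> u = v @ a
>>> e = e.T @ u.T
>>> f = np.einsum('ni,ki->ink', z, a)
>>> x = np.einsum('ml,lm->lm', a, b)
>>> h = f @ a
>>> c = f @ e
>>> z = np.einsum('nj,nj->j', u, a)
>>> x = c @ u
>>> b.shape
(3, 2)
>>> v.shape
(2, 2)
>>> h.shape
(3, 3, 3)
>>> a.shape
(2, 3)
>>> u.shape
(2, 3)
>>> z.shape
(3,)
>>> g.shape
(3, 2)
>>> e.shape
(2, 2)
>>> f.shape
(3, 3, 2)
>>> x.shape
(3, 3, 3)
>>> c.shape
(3, 3, 2)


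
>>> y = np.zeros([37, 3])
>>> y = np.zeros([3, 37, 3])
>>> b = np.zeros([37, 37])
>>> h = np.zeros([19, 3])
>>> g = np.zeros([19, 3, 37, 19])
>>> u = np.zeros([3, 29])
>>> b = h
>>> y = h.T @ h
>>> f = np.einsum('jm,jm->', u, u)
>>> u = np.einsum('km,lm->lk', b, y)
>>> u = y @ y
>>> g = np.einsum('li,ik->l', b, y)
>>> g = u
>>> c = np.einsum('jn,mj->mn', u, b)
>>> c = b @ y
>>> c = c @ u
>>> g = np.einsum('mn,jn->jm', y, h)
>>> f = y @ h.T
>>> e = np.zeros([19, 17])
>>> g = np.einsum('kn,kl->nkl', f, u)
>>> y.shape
(3, 3)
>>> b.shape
(19, 3)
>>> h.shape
(19, 3)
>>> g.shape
(19, 3, 3)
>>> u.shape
(3, 3)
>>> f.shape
(3, 19)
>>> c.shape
(19, 3)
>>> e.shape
(19, 17)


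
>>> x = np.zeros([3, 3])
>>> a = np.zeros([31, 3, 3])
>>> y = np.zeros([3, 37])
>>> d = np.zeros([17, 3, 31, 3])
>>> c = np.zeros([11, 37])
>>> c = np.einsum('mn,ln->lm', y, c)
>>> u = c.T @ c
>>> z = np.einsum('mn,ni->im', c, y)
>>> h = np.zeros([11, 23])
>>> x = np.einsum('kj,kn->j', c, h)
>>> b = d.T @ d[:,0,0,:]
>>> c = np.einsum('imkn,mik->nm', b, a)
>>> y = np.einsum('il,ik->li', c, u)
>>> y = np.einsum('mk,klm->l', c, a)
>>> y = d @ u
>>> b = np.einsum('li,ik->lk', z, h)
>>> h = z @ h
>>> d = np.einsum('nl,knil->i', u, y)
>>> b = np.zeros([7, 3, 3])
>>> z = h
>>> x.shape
(3,)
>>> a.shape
(31, 3, 3)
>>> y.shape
(17, 3, 31, 3)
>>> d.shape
(31,)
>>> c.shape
(3, 31)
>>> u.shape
(3, 3)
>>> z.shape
(37, 23)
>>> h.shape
(37, 23)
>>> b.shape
(7, 3, 3)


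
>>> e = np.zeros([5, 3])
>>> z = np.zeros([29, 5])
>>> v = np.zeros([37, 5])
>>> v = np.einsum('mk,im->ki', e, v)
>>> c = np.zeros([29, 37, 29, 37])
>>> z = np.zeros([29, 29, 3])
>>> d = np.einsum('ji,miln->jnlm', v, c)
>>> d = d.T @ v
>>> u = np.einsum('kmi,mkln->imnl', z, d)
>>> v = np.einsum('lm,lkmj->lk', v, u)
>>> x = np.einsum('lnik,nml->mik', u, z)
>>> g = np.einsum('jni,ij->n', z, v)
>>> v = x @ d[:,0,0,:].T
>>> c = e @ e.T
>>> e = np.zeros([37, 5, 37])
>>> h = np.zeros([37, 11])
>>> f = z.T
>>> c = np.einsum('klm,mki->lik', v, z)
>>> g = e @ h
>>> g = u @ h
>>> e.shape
(37, 5, 37)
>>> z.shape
(29, 29, 3)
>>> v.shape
(29, 37, 29)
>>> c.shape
(37, 3, 29)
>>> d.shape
(29, 29, 37, 37)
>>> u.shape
(3, 29, 37, 37)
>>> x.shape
(29, 37, 37)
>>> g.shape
(3, 29, 37, 11)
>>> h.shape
(37, 11)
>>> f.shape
(3, 29, 29)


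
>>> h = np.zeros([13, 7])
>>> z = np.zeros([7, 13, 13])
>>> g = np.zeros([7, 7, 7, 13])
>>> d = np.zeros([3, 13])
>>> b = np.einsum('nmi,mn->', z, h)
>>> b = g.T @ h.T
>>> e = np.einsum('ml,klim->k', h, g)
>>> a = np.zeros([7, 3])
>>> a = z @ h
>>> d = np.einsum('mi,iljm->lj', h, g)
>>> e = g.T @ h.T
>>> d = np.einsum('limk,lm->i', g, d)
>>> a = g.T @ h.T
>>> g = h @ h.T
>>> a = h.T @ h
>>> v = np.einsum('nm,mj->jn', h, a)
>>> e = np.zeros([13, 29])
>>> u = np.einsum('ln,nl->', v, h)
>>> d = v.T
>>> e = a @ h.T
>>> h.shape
(13, 7)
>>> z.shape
(7, 13, 13)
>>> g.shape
(13, 13)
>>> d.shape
(13, 7)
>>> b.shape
(13, 7, 7, 13)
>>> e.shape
(7, 13)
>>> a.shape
(7, 7)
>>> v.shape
(7, 13)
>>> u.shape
()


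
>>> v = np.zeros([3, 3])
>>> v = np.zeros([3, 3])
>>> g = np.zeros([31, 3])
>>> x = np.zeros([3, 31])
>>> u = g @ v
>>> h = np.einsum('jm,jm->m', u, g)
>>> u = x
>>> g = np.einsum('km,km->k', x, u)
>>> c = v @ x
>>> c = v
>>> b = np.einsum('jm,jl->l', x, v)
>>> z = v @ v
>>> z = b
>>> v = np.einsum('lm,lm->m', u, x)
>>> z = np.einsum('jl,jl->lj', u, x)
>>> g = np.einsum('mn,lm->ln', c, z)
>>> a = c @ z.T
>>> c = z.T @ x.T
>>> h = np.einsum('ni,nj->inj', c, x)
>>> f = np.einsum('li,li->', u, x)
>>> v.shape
(31,)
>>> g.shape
(31, 3)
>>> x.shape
(3, 31)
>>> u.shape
(3, 31)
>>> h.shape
(3, 3, 31)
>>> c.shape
(3, 3)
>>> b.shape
(3,)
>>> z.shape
(31, 3)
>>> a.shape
(3, 31)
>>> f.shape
()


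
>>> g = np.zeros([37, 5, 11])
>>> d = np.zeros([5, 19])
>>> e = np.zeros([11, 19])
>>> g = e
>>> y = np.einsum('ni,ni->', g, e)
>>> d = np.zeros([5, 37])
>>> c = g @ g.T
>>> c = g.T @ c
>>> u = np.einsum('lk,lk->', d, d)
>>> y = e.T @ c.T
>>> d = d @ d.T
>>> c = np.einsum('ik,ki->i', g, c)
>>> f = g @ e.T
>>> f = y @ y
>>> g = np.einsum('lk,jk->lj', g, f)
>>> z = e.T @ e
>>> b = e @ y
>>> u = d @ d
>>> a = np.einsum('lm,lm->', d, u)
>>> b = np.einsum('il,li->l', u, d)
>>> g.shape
(11, 19)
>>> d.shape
(5, 5)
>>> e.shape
(11, 19)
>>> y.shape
(19, 19)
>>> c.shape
(11,)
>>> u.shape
(5, 5)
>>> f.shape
(19, 19)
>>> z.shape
(19, 19)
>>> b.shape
(5,)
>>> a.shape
()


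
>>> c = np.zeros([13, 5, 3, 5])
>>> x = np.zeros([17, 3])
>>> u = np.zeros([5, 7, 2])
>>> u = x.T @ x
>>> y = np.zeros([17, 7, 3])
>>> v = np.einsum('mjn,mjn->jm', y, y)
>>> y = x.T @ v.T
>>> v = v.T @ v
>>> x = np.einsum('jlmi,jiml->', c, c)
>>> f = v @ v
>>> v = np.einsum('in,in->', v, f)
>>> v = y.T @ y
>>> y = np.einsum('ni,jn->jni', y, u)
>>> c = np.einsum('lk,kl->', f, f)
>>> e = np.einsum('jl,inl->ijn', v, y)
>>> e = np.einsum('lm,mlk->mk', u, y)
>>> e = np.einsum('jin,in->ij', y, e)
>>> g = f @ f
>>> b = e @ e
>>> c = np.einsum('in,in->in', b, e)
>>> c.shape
(3, 3)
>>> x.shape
()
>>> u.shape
(3, 3)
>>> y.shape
(3, 3, 7)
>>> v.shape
(7, 7)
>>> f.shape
(17, 17)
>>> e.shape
(3, 3)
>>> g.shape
(17, 17)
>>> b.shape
(3, 3)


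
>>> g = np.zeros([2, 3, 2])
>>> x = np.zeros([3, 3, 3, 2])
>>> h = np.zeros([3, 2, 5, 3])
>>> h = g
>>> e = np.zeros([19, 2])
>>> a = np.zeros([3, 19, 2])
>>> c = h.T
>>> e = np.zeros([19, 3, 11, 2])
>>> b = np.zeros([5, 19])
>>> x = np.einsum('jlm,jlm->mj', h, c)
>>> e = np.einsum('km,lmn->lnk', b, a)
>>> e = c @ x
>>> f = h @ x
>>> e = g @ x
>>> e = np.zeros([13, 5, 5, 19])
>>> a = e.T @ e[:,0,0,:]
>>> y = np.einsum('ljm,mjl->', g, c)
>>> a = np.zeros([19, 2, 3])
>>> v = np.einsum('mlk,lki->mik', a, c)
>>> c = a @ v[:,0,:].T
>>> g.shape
(2, 3, 2)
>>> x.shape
(2, 2)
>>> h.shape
(2, 3, 2)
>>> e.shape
(13, 5, 5, 19)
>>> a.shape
(19, 2, 3)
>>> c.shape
(19, 2, 19)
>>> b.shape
(5, 19)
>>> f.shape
(2, 3, 2)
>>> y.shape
()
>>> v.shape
(19, 2, 3)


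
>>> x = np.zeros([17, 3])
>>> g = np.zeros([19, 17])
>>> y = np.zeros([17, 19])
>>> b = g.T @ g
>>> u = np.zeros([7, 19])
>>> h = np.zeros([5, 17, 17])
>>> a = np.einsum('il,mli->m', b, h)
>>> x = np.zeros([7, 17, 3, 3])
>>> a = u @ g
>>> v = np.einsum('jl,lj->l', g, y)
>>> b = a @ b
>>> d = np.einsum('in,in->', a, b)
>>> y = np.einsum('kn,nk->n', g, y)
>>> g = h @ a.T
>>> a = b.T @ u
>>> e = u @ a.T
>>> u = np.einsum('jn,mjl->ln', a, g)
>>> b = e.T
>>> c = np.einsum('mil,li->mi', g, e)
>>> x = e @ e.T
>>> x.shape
(7, 7)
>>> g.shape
(5, 17, 7)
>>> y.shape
(17,)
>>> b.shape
(17, 7)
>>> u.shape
(7, 19)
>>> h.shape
(5, 17, 17)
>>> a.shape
(17, 19)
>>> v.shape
(17,)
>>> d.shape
()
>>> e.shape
(7, 17)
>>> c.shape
(5, 17)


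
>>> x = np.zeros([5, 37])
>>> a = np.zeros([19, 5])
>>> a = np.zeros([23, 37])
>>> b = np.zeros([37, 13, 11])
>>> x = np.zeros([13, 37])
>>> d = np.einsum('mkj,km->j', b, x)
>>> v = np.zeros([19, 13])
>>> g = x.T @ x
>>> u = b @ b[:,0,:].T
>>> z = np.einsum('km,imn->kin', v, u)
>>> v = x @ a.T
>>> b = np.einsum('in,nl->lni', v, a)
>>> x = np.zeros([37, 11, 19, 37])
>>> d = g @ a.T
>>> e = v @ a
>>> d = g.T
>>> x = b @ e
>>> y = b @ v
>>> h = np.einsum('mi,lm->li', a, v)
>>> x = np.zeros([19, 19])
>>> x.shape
(19, 19)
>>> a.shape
(23, 37)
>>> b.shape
(37, 23, 13)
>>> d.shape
(37, 37)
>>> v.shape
(13, 23)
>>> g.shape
(37, 37)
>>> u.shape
(37, 13, 37)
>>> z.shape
(19, 37, 37)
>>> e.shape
(13, 37)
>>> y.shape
(37, 23, 23)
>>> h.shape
(13, 37)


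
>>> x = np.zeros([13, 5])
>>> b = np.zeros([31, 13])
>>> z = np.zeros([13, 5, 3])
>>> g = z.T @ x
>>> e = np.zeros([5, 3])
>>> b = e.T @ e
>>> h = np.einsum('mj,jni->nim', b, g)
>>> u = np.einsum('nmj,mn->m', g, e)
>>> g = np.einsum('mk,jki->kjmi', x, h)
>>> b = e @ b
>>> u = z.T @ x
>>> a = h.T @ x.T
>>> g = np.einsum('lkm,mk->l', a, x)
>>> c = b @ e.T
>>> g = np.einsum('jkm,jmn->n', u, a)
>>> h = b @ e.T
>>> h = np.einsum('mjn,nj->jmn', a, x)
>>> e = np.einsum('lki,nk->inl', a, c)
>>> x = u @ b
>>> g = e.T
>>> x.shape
(3, 5, 3)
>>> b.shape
(5, 3)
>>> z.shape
(13, 5, 3)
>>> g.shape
(3, 5, 13)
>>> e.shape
(13, 5, 3)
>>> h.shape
(5, 3, 13)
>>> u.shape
(3, 5, 5)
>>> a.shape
(3, 5, 13)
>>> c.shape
(5, 5)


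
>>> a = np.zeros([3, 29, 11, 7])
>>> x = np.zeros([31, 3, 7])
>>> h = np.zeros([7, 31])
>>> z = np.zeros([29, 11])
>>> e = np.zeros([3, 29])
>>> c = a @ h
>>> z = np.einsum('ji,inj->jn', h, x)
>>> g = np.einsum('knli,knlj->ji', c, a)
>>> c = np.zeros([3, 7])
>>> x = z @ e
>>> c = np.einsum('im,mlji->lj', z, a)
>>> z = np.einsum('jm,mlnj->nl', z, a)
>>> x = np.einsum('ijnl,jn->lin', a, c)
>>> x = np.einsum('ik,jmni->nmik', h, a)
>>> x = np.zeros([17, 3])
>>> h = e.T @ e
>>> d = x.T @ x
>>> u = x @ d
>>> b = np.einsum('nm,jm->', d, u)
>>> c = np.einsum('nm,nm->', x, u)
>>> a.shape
(3, 29, 11, 7)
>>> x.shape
(17, 3)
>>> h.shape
(29, 29)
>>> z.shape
(11, 29)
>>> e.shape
(3, 29)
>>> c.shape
()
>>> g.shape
(7, 31)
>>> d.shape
(3, 3)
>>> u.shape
(17, 3)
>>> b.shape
()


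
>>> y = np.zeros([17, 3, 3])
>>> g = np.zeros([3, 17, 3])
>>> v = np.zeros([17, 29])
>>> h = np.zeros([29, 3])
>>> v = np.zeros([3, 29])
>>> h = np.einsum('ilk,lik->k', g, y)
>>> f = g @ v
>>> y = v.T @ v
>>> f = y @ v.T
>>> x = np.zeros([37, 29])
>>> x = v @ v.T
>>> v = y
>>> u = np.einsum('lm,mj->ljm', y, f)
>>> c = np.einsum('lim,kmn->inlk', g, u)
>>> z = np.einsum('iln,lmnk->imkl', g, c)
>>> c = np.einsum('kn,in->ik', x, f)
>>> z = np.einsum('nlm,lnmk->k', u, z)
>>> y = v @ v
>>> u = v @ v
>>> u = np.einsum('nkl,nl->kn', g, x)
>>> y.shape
(29, 29)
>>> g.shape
(3, 17, 3)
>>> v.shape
(29, 29)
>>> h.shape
(3,)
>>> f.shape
(29, 3)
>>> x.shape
(3, 3)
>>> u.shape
(17, 3)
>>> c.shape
(29, 3)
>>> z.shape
(17,)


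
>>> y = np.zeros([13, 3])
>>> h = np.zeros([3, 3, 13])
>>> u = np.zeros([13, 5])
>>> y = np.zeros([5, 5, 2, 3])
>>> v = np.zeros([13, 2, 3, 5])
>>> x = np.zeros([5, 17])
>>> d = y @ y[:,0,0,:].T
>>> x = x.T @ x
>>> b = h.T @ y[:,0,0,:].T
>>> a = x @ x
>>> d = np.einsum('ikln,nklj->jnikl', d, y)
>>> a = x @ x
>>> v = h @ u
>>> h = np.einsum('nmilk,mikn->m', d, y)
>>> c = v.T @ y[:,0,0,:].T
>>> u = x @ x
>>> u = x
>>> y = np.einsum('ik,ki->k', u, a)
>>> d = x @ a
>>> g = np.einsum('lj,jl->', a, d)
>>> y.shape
(17,)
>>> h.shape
(5,)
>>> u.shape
(17, 17)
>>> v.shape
(3, 3, 5)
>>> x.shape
(17, 17)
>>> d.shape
(17, 17)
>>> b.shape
(13, 3, 5)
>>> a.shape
(17, 17)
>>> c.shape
(5, 3, 5)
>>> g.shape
()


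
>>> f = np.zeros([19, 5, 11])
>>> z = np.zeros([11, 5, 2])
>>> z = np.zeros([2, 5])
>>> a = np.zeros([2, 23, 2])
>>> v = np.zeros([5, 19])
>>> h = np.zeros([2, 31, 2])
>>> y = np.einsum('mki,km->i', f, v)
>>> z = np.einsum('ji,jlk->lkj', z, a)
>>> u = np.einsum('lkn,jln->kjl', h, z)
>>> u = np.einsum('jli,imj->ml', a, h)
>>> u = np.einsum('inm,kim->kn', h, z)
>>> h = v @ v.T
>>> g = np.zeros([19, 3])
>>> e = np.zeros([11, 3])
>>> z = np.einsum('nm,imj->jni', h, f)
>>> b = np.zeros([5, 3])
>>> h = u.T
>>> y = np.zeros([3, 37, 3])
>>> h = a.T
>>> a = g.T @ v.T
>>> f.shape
(19, 5, 11)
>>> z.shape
(11, 5, 19)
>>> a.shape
(3, 5)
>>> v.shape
(5, 19)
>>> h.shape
(2, 23, 2)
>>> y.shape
(3, 37, 3)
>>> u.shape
(23, 31)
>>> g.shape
(19, 3)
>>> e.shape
(11, 3)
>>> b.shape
(5, 3)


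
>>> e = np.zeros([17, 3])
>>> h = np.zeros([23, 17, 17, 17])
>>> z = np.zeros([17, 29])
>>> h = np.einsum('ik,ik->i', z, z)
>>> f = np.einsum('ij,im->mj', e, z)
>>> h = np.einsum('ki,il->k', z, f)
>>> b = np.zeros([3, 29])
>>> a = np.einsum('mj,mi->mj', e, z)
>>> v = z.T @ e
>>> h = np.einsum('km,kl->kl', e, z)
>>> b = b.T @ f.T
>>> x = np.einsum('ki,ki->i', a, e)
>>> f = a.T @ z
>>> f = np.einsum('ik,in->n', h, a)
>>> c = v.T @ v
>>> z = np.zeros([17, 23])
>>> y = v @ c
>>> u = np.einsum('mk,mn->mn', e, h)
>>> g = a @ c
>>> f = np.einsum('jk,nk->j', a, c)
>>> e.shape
(17, 3)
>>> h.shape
(17, 29)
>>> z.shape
(17, 23)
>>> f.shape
(17,)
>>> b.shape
(29, 29)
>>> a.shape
(17, 3)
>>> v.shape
(29, 3)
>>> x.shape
(3,)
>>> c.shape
(3, 3)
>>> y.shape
(29, 3)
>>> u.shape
(17, 29)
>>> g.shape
(17, 3)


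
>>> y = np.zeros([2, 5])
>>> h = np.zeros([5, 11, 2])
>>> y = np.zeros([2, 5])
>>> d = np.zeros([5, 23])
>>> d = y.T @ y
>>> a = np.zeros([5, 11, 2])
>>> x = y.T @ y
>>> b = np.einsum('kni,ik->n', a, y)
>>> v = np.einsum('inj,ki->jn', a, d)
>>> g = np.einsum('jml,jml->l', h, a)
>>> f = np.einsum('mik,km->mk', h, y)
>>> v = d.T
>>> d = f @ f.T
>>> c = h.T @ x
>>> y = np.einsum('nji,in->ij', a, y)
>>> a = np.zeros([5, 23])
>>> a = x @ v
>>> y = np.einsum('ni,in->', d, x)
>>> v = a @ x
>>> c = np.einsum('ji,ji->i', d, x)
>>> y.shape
()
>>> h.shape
(5, 11, 2)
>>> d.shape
(5, 5)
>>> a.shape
(5, 5)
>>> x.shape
(5, 5)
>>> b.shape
(11,)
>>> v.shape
(5, 5)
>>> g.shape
(2,)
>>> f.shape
(5, 2)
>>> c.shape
(5,)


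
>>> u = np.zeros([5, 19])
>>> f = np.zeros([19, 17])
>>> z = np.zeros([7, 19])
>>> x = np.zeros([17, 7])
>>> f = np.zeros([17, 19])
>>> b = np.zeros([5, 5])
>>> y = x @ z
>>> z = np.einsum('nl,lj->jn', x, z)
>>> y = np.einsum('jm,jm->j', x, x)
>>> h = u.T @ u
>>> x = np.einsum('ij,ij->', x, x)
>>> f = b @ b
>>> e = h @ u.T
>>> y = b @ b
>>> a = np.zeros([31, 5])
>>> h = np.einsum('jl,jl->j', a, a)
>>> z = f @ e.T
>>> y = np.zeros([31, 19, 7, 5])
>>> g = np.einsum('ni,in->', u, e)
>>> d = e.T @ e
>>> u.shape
(5, 19)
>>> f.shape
(5, 5)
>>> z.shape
(5, 19)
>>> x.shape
()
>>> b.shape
(5, 5)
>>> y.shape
(31, 19, 7, 5)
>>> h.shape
(31,)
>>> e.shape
(19, 5)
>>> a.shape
(31, 5)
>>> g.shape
()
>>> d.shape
(5, 5)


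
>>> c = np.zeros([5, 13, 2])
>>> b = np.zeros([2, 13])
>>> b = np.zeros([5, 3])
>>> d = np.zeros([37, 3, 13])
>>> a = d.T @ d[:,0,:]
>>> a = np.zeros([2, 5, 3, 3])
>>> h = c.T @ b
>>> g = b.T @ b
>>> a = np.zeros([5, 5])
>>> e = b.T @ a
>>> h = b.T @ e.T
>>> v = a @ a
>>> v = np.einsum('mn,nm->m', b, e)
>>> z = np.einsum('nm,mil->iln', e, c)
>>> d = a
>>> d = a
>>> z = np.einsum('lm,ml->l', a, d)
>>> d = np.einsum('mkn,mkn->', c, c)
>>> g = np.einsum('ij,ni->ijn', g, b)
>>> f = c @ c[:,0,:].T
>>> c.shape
(5, 13, 2)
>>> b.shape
(5, 3)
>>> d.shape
()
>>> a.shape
(5, 5)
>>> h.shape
(3, 3)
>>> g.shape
(3, 3, 5)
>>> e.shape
(3, 5)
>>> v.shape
(5,)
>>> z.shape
(5,)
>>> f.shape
(5, 13, 5)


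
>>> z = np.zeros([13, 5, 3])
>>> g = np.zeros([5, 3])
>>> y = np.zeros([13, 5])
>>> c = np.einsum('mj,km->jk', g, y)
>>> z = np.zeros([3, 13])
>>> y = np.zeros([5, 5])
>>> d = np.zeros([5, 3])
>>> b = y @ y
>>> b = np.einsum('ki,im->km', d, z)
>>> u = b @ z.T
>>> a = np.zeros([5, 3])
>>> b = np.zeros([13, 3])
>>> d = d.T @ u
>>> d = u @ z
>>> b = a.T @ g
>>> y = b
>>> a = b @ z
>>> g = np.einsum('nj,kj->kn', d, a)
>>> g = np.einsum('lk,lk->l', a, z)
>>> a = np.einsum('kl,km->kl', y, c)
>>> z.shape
(3, 13)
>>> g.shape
(3,)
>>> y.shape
(3, 3)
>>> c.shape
(3, 13)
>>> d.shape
(5, 13)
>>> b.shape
(3, 3)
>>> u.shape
(5, 3)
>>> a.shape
(3, 3)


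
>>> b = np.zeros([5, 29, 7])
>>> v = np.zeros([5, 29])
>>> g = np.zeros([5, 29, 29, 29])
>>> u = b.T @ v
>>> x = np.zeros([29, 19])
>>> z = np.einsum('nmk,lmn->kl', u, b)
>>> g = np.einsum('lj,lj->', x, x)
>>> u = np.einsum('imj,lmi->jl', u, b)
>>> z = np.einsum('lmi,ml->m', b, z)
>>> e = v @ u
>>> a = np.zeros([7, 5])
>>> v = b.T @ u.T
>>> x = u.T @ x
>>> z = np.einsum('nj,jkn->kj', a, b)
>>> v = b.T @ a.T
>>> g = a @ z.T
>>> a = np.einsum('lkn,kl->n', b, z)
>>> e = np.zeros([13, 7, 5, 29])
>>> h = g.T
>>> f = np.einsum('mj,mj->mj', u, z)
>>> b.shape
(5, 29, 7)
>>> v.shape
(7, 29, 7)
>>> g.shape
(7, 29)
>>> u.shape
(29, 5)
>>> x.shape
(5, 19)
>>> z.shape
(29, 5)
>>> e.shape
(13, 7, 5, 29)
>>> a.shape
(7,)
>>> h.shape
(29, 7)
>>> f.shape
(29, 5)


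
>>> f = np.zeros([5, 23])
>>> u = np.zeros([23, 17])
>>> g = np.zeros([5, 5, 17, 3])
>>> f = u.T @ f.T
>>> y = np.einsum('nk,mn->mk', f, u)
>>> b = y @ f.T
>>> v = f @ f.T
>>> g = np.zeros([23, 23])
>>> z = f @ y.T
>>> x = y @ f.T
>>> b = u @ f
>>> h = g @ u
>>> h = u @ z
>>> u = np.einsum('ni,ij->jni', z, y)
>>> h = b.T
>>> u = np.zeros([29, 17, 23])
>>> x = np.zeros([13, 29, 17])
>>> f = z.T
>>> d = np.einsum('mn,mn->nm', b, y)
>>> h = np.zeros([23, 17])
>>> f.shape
(23, 17)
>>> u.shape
(29, 17, 23)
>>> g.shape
(23, 23)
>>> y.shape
(23, 5)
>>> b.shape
(23, 5)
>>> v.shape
(17, 17)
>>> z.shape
(17, 23)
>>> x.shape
(13, 29, 17)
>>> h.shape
(23, 17)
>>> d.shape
(5, 23)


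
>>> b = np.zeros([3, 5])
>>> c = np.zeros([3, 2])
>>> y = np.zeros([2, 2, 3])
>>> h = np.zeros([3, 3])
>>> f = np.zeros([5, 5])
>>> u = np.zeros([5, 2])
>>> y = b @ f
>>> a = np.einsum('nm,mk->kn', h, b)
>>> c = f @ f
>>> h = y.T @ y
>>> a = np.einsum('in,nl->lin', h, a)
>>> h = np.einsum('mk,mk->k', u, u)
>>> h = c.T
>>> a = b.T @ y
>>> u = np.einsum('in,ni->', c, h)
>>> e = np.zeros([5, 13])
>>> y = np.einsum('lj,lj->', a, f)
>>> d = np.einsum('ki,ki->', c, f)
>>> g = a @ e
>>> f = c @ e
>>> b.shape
(3, 5)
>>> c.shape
(5, 5)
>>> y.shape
()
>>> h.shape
(5, 5)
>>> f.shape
(5, 13)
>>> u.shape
()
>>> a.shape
(5, 5)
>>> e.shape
(5, 13)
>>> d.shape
()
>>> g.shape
(5, 13)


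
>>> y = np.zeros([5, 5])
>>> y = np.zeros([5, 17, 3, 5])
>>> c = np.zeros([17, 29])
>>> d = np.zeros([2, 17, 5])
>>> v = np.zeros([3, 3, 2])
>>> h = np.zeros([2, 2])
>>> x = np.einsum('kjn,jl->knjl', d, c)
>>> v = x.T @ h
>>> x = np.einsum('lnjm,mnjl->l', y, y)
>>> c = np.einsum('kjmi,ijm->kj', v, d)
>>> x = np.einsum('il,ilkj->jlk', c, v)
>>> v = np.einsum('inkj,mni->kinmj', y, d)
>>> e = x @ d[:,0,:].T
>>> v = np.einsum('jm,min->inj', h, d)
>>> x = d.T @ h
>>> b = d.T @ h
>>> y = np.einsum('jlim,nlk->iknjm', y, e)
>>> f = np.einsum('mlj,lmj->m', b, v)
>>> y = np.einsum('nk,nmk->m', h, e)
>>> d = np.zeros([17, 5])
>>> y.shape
(17,)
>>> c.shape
(29, 17)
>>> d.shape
(17, 5)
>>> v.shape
(17, 5, 2)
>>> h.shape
(2, 2)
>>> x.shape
(5, 17, 2)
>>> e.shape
(2, 17, 2)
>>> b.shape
(5, 17, 2)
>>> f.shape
(5,)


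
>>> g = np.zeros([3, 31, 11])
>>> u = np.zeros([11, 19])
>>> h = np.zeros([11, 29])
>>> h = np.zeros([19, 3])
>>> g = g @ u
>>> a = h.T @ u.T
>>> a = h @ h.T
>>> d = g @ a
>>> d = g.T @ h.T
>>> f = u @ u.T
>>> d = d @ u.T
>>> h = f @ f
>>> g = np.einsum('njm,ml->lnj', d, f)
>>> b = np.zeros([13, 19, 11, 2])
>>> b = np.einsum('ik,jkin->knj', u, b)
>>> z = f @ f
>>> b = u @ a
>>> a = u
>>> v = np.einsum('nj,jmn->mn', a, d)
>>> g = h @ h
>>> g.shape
(11, 11)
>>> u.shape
(11, 19)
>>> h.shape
(11, 11)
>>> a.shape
(11, 19)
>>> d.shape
(19, 31, 11)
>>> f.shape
(11, 11)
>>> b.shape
(11, 19)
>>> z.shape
(11, 11)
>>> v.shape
(31, 11)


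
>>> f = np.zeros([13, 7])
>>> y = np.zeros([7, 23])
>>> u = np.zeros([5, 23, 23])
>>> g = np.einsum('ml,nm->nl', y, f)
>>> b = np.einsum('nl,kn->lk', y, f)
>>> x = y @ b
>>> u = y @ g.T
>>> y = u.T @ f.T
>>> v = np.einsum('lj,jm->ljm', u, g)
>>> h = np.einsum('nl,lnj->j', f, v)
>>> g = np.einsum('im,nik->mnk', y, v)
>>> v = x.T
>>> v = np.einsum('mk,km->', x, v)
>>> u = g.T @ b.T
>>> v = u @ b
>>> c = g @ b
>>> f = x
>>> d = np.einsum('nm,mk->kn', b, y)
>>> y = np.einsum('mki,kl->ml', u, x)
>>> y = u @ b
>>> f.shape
(7, 13)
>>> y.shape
(23, 7, 13)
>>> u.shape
(23, 7, 23)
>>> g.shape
(13, 7, 23)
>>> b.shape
(23, 13)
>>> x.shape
(7, 13)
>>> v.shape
(23, 7, 13)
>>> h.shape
(23,)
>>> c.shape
(13, 7, 13)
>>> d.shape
(13, 23)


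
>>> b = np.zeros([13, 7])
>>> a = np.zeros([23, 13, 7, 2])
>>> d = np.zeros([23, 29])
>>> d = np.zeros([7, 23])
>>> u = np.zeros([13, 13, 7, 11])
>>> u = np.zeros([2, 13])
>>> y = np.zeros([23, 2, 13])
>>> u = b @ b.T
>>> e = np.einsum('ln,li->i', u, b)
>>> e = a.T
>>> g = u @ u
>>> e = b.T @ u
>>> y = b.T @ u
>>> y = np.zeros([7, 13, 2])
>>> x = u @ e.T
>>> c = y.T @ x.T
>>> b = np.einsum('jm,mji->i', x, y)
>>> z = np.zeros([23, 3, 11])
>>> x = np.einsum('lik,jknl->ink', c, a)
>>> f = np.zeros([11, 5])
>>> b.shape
(2,)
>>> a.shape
(23, 13, 7, 2)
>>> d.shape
(7, 23)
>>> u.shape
(13, 13)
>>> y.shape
(7, 13, 2)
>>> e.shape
(7, 13)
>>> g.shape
(13, 13)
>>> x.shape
(13, 7, 13)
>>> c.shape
(2, 13, 13)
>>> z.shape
(23, 3, 11)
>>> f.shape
(11, 5)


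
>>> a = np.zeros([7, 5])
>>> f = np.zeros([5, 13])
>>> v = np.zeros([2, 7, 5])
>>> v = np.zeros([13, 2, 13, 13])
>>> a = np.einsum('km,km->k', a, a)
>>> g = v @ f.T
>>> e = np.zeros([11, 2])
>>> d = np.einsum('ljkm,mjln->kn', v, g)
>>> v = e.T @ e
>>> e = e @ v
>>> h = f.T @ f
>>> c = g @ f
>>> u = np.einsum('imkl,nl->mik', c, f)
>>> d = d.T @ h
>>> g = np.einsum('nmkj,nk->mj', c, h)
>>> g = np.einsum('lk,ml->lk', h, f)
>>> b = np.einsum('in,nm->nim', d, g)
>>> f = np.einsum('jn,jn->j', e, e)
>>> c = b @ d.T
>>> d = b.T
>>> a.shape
(7,)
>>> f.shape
(11,)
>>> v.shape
(2, 2)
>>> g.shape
(13, 13)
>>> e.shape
(11, 2)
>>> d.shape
(13, 5, 13)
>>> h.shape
(13, 13)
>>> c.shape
(13, 5, 5)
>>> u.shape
(2, 13, 13)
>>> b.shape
(13, 5, 13)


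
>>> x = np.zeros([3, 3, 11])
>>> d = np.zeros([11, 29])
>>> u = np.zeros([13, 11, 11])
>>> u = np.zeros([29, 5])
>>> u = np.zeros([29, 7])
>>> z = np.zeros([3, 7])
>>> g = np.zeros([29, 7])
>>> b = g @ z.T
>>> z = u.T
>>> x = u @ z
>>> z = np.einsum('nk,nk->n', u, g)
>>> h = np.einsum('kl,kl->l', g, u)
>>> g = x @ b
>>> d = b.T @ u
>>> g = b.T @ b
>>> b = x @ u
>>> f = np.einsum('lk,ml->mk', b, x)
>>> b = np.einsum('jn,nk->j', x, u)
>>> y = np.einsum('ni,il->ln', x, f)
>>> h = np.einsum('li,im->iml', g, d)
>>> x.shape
(29, 29)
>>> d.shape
(3, 7)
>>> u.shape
(29, 7)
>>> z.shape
(29,)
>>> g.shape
(3, 3)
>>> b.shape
(29,)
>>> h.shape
(3, 7, 3)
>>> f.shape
(29, 7)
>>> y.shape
(7, 29)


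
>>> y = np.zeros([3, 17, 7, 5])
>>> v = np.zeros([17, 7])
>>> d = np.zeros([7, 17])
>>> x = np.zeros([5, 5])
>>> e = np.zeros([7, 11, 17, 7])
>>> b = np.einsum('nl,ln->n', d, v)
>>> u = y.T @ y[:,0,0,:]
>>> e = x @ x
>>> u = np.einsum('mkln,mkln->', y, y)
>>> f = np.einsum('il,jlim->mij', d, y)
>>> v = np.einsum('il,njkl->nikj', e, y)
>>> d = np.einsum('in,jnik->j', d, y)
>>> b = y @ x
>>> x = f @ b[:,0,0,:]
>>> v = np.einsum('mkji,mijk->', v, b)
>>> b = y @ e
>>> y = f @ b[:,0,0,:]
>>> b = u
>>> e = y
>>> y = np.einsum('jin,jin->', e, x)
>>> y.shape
()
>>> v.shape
()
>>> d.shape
(3,)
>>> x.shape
(5, 7, 5)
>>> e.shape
(5, 7, 5)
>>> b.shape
()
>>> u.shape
()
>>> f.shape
(5, 7, 3)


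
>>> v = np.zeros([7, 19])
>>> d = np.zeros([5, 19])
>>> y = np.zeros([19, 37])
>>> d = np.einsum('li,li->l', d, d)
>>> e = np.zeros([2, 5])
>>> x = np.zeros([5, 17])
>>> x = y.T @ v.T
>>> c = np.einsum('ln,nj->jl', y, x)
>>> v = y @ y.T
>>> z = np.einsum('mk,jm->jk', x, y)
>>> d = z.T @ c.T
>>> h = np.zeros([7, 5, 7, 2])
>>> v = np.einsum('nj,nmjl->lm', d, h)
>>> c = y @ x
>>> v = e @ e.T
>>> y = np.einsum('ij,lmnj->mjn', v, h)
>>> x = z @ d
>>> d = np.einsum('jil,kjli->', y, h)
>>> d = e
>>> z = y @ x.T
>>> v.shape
(2, 2)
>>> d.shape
(2, 5)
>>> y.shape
(5, 2, 7)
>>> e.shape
(2, 5)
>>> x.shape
(19, 7)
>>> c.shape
(19, 7)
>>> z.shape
(5, 2, 19)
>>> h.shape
(7, 5, 7, 2)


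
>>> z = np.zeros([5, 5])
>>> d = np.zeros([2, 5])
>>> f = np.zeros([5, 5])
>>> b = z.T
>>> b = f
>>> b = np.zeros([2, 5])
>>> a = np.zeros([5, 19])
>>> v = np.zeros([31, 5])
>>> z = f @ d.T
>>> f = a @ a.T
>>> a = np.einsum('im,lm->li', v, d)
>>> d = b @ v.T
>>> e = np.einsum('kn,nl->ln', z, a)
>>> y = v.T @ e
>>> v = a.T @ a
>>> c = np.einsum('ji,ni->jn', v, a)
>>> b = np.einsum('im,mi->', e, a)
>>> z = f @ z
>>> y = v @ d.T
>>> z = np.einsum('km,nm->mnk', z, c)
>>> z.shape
(2, 31, 5)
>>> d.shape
(2, 31)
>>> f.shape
(5, 5)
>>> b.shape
()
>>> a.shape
(2, 31)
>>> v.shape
(31, 31)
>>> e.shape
(31, 2)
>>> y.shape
(31, 2)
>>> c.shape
(31, 2)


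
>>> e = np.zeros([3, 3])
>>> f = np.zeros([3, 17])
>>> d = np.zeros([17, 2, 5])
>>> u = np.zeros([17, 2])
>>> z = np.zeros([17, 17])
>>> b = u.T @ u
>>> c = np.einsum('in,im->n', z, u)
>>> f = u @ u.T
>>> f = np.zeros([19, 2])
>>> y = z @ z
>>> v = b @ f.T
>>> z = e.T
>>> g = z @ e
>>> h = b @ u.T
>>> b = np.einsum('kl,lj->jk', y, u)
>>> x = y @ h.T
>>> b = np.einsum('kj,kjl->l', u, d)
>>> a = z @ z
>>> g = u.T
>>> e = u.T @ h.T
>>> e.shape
(2, 2)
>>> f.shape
(19, 2)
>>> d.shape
(17, 2, 5)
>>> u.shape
(17, 2)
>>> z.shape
(3, 3)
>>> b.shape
(5,)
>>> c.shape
(17,)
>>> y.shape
(17, 17)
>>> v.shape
(2, 19)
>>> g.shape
(2, 17)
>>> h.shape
(2, 17)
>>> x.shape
(17, 2)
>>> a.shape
(3, 3)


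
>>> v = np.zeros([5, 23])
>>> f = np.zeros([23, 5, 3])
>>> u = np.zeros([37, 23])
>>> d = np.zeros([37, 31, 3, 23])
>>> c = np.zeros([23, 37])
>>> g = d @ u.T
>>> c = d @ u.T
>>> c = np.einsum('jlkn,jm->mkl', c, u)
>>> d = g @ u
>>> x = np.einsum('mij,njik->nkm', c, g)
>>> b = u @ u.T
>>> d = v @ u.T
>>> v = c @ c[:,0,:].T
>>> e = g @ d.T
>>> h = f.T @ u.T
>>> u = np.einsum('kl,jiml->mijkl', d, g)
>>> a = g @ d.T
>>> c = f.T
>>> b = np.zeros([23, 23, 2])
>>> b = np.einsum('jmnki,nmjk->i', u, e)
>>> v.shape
(23, 3, 23)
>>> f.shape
(23, 5, 3)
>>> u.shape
(3, 31, 37, 5, 37)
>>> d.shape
(5, 37)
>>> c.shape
(3, 5, 23)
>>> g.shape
(37, 31, 3, 37)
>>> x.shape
(37, 37, 23)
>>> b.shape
(37,)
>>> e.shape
(37, 31, 3, 5)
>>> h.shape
(3, 5, 37)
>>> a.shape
(37, 31, 3, 5)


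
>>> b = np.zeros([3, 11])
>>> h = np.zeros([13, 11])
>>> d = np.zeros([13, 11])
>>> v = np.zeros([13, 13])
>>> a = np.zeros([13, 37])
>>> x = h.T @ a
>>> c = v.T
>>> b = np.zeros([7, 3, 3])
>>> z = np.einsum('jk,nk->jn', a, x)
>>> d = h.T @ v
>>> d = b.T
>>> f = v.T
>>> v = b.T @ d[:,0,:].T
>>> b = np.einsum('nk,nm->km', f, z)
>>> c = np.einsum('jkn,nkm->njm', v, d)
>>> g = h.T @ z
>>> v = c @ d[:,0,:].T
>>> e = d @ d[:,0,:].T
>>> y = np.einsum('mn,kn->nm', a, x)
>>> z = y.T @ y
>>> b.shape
(13, 11)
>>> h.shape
(13, 11)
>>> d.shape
(3, 3, 7)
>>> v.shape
(3, 3, 3)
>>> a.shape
(13, 37)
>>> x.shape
(11, 37)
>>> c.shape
(3, 3, 7)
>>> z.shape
(13, 13)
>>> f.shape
(13, 13)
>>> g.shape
(11, 11)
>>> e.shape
(3, 3, 3)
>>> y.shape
(37, 13)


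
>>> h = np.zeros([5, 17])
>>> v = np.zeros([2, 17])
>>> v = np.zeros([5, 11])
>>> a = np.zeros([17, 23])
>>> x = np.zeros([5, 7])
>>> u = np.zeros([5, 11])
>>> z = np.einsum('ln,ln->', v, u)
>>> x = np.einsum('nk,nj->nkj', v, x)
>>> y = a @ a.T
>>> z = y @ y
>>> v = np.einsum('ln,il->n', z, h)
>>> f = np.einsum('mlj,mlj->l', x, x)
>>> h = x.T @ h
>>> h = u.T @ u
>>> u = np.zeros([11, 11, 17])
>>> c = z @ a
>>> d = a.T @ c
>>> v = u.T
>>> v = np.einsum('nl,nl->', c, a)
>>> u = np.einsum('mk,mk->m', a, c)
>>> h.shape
(11, 11)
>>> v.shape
()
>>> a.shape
(17, 23)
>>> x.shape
(5, 11, 7)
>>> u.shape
(17,)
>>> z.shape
(17, 17)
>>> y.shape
(17, 17)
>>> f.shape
(11,)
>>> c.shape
(17, 23)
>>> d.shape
(23, 23)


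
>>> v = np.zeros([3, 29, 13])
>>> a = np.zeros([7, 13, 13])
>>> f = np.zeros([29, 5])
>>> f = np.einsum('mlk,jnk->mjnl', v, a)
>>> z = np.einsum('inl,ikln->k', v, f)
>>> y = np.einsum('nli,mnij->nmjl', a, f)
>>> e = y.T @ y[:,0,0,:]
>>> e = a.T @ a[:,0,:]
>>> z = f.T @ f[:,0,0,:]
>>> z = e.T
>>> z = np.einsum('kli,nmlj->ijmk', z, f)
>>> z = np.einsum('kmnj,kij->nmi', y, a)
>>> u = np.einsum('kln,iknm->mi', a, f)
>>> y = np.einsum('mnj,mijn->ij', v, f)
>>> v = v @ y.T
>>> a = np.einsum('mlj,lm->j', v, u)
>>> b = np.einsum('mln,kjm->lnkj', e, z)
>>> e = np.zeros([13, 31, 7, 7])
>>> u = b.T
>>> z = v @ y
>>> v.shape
(3, 29, 7)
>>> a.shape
(7,)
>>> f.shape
(3, 7, 13, 29)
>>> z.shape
(3, 29, 13)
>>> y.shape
(7, 13)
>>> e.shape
(13, 31, 7, 7)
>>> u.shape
(3, 29, 13, 13)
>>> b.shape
(13, 13, 29, 3)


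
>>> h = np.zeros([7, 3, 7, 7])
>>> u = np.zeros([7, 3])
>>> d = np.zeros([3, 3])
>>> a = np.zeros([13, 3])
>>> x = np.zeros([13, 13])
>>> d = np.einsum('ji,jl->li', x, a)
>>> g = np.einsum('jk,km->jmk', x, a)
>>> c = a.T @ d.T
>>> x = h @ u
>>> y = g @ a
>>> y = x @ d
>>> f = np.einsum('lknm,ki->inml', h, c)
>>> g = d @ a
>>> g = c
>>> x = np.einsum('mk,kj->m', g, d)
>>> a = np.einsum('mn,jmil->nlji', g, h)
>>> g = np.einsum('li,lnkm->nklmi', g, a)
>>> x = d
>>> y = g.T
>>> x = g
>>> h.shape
(7, 3, 7, 7)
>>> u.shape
(7, 3)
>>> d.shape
(3, 13)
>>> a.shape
(3, 7, 7, 7)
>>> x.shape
(7, 7, 3, 7, 3)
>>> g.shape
(7, 7, 3, 7, 3)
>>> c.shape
(3, 3)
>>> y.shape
(3, 7, 3, 7, 7)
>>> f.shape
(3, 7, 7, 7)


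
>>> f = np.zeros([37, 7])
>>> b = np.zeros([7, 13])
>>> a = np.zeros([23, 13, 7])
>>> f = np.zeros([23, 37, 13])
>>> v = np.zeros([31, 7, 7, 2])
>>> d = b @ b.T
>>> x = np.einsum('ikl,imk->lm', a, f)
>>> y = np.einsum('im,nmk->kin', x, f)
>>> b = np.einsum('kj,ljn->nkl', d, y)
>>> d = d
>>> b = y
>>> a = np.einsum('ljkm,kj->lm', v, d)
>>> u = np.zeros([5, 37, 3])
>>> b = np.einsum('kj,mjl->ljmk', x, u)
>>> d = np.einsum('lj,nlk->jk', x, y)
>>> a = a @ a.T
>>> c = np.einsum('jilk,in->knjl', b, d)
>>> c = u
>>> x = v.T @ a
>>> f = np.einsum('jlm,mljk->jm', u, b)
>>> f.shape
(5, 3)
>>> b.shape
(3, 37, 5, 7)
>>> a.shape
(31, 31)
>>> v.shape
(31, 7, 7, 2)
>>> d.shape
(37, 23)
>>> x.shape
(2, 7, 7, 31)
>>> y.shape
(13, 7, 23)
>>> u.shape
(5, 37, 3)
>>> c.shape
(5, 37, 3)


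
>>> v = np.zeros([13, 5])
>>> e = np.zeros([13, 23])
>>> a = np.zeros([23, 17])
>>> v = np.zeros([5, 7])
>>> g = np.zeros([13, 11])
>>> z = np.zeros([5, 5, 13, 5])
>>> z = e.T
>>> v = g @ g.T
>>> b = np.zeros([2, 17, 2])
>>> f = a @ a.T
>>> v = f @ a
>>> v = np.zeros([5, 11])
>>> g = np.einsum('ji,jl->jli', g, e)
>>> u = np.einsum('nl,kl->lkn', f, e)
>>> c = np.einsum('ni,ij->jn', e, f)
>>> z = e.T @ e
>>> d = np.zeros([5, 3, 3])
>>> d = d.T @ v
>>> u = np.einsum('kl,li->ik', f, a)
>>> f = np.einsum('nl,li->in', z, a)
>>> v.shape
(5, 11)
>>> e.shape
(13, 23)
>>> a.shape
(23, 17)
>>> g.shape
(13, 23, 11)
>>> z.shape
(23, 23)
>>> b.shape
(2, 17, 2)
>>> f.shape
(17, 23)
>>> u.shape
(17, 23)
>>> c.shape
(23, 13)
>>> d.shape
(3, 3, 11)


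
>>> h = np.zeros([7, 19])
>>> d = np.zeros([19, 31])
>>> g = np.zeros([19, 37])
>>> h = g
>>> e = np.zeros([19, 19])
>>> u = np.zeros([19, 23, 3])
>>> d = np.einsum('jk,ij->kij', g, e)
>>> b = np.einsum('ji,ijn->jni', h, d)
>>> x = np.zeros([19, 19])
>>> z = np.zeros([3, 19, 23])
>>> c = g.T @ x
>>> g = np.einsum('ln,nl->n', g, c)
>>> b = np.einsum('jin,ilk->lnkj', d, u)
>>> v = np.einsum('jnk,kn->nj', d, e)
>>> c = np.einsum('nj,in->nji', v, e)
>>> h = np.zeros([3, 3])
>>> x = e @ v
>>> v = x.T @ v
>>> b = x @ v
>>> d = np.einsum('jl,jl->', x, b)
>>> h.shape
(3, 3)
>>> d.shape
()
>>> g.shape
(37,)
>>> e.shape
(19, 19)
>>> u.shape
(19, 23, 3)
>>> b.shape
(19, 37)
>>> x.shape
(19, 37)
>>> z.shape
(3, 19, 23)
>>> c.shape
(19, 37, 19)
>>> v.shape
(37, 37)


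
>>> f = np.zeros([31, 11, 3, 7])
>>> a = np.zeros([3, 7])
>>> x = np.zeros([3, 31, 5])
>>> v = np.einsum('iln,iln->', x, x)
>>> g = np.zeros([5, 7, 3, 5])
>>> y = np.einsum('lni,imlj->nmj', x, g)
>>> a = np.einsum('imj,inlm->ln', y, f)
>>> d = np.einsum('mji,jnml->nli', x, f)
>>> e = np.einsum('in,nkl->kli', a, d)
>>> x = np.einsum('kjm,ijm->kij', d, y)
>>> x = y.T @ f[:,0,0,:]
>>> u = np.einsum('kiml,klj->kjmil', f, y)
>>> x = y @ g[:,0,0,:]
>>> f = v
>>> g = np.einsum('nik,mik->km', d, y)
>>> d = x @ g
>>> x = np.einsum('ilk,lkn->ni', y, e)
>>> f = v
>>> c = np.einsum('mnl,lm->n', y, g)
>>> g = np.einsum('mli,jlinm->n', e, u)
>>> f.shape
()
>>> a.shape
(3, 11)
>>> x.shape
(3, 31)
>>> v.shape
()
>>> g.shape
(11,)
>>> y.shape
(31, 7, 5)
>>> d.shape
(31, 7, 31)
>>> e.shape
(7, 5, 3)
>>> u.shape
(31, 5, 3, 11, 7)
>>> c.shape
(7,)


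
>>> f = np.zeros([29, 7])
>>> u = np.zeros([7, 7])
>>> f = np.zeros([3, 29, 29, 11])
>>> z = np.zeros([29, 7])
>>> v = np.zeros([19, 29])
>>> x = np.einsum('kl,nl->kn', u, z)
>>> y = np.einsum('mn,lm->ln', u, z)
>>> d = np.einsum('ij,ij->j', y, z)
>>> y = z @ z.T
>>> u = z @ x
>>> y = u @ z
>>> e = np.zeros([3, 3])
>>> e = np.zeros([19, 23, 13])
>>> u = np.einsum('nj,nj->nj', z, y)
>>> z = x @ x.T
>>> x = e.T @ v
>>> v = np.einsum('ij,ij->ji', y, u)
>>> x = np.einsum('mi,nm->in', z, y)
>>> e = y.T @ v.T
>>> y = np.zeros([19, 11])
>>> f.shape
(3, 29, 29, 11)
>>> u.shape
(29, 7)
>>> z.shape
(7, 7)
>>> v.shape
(7, 29)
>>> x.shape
(7, 29)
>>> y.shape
(19, 11)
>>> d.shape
(7,)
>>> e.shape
(7, 7)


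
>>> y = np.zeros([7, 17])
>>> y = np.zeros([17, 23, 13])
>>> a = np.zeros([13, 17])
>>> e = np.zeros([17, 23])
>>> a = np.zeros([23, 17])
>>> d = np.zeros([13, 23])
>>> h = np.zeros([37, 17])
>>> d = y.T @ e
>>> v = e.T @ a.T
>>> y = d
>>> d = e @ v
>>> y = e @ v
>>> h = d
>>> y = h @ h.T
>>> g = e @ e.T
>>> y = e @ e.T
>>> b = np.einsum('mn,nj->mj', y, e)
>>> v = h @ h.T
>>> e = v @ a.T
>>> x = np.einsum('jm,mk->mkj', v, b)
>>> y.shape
(17, 17)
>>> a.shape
(23, 17)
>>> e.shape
(17, 23)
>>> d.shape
(17, 23)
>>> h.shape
(17, 23)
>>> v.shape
(17, 17)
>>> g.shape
(17, 17)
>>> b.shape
(17, 23)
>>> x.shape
(17, 23, 17)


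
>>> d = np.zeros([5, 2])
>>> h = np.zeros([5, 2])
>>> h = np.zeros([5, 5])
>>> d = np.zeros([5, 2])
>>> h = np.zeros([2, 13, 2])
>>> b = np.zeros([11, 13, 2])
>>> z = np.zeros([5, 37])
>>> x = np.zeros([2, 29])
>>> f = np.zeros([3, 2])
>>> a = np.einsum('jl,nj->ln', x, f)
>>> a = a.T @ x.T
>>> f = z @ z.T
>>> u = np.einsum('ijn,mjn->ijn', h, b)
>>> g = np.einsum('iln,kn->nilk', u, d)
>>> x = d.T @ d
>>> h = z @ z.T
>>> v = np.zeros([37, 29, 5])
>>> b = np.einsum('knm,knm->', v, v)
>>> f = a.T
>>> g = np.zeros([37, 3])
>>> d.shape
(5, 2)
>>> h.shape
(5, 5)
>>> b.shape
()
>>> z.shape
(5, 37)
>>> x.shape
(2, 2)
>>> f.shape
(2, 3)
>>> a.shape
(3, 2)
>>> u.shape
(2, 13, 2)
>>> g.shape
(37, 3)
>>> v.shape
(37, 29, 5)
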